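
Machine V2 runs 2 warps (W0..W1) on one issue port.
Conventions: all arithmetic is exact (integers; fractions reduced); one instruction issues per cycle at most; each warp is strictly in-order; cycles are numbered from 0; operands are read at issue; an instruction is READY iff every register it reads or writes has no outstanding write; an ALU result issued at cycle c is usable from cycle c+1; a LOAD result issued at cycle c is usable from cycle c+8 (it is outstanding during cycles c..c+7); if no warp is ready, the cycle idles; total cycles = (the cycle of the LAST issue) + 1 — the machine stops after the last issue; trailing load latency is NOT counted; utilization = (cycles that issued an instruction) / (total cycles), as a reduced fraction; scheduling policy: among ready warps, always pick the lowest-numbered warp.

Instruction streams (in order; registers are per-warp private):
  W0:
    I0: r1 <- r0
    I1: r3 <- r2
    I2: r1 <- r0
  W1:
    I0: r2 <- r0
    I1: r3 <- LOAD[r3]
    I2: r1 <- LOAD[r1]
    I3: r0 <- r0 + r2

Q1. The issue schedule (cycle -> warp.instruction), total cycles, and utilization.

cycle 0: W0.I0
cycle 1: W0.I1
cycle 2: W0.I2
cycle 3: W1.I0
cycle 4: W1.I1
cycle 5: W1.I2
cycle 6: W1.I3

Answer: 7 cycles, utilization 1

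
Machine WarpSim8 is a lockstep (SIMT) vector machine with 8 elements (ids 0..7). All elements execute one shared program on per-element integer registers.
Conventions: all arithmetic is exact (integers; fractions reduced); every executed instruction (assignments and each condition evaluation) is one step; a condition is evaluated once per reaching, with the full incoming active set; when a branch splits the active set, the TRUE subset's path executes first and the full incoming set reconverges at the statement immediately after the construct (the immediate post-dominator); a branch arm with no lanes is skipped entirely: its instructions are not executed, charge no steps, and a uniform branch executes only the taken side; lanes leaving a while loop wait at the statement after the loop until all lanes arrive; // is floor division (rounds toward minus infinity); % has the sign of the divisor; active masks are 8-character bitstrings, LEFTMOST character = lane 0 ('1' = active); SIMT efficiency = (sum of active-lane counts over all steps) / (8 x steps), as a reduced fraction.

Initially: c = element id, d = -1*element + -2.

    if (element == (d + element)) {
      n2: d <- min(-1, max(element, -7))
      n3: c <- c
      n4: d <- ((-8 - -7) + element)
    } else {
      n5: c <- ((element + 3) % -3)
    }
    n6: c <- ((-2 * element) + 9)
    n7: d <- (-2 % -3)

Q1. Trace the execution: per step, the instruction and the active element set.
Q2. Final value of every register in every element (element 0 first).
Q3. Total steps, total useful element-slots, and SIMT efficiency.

step 0: eval (element == (d + element)) 11111111
step 1: c <- ((element + 3) % -3)    11111111
step 2: c <- ((-2 * element) + 9)    11111111
step 3: d <- (-2 % -3)               11111111

Answer: 4 steps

c: 9,7,5,3,1,-1,-3,-5
d: -2,-2,-2,-2,-2,-2,-2,-2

steps = 4; useful = 32; efficiency = 32/32 = 1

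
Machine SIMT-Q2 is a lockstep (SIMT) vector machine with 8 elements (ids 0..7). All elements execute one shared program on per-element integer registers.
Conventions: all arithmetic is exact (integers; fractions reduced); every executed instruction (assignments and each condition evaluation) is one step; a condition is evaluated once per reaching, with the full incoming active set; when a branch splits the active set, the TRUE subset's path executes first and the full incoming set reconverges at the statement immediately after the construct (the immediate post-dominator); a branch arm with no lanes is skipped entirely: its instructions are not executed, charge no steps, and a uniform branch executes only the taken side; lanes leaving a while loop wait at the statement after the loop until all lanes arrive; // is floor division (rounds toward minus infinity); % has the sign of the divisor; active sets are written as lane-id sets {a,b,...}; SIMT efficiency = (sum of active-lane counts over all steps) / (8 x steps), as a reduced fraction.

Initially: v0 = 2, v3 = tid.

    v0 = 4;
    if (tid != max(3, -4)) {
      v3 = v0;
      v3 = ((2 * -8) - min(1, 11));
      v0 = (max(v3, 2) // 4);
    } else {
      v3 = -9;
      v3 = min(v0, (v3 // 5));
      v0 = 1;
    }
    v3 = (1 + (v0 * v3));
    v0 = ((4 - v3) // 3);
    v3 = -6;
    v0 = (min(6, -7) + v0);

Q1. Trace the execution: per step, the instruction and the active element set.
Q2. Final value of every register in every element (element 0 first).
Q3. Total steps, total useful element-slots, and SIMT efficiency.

step 0: v0 <- 4                      {0,1,2,3,4,5,6,7}
step 1: eval (tid != max(3, -4))     {0,1,2,3,4,5,6,7}
step 2: v3 <- v0                     {0,1,2,4,5,6,7}
step 3: v3 <- ((2 * -8) - min(1, 11)) {0,1,2,4,5,6,7}
step 4: v0 <- (max(v3, 2) // 4)      {0,1,2,4,5,6,7}
step 5: v3 <- -9                     {3}
step 6: v3 <- min(v0, (v3 // 5))     {3}
step 7: v0 <- 1                      {3}
step 8: v3 <- (1 + (v0 * v3))        {0,1,2,3,4,5,6,7}
step 9: v0 <- ((4 - v3) // 3)        {0,1,2,3,4,5,6,7}
step 10: v3 <- -6                     {0,1,2,3,4,5,6,7}
step 11: v0 <- (min(6, -7) + v0)      {0,1,2,3,4,5,6,7}

Answer: 12 steps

v0: -6,-6,-6,-6,-6,-6,-6,-6
v3: -6,-6,-6,-6,-6,-6,-6,-6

steps = 12; useful = 72; efficiency = 72/96 = 3/4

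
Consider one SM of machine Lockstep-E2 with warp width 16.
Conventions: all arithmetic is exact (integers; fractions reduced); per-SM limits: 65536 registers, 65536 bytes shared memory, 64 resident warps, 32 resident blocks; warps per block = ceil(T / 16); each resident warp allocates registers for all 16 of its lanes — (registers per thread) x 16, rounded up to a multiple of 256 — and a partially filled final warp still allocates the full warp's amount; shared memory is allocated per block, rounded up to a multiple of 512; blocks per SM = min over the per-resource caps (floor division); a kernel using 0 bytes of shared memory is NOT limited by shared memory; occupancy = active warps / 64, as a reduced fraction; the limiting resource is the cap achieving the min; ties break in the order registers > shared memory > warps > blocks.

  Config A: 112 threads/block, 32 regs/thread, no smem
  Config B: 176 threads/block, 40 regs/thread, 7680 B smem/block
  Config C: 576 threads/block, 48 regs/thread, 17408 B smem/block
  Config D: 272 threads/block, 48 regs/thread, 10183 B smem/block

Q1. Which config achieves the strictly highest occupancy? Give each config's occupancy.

occupancies: A 63/64, B 55/64, C 9/16, D 51/64

Answer: A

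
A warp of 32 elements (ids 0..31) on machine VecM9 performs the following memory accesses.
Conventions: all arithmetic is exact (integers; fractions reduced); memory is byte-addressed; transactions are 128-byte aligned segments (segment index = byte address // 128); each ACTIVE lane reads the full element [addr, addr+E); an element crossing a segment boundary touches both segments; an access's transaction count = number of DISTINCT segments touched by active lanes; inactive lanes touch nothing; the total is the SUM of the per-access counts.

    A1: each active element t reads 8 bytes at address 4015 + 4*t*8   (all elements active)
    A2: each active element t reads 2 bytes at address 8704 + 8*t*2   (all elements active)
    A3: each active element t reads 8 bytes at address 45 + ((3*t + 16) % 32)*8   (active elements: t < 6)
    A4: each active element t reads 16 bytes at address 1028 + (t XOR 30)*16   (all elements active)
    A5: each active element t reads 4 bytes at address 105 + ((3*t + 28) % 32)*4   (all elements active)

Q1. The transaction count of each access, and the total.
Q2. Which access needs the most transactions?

A1: 9 transactions
A2: 4 transactions
A3: 2 transactions
A4: 5 transactions
A5: 2 transactions

Answer: 9,4,2,5,2; total 22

Answer: A1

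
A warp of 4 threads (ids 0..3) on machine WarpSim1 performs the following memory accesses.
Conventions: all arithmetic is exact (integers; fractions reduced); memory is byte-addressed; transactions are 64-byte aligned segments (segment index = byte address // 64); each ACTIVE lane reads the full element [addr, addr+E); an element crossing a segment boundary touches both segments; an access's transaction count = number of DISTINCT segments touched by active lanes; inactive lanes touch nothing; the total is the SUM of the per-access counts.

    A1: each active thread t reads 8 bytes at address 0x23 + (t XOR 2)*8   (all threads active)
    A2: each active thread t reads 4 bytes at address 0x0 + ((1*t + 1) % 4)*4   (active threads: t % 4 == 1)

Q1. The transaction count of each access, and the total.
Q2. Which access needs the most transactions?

A1: 2 transactions
A2: 1 transaction

Answer: 2,1; total 3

Answer: A1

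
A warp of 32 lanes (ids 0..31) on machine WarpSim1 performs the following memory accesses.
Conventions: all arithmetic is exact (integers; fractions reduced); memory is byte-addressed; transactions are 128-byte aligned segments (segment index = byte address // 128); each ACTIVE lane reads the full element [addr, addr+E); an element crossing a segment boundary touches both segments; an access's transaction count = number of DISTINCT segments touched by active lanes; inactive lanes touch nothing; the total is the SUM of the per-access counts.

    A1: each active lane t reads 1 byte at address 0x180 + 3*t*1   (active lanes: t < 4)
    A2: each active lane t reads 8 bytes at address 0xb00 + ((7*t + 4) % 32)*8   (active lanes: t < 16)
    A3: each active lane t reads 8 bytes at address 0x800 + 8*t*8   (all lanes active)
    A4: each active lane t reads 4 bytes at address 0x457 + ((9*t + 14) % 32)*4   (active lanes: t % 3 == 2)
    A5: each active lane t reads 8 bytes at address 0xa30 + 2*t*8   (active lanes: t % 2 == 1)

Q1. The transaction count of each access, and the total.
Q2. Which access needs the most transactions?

A1: 1 transaction
A2: 2 transactions
A3: 16 transactions
A4: 2 transactions
A5: 5 transactions

Answer: 1,2,16,2,5; total 26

Answer: A3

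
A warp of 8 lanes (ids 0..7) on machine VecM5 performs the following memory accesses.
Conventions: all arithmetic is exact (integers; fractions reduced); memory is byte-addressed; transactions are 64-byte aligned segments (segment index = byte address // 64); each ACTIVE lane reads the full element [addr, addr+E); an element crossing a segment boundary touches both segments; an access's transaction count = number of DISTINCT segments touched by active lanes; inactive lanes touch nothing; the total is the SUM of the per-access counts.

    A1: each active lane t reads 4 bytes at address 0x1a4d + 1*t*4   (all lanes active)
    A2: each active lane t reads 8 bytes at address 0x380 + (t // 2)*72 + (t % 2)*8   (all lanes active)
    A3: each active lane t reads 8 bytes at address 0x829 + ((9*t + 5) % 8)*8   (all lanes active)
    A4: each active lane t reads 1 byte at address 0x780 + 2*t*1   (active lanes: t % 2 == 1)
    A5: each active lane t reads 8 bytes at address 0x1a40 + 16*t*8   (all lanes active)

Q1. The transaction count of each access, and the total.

A1: 1 transaction
A2: 4 transactions
A3: 2 transactions
A4: 1 transaction
A5: 8 transactions

Answer: 1,4,2,1,8; total 16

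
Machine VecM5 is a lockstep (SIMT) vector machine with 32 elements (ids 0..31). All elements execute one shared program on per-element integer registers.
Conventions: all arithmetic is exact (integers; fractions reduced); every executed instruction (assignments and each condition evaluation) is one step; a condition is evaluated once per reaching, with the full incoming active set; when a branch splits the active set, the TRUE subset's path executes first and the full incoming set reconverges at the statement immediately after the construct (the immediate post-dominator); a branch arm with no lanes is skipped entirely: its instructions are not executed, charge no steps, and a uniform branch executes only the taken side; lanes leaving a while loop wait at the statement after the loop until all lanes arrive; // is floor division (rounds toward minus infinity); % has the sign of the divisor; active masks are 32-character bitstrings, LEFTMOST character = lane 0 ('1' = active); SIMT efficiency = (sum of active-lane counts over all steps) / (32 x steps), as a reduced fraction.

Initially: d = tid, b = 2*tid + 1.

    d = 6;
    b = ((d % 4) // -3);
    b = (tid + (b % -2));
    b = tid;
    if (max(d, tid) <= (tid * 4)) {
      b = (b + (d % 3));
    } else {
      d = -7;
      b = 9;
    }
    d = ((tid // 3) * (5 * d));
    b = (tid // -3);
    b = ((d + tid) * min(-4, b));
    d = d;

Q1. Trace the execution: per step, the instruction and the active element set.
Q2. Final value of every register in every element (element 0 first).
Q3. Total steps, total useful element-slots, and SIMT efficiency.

step 0: d <- 6                       11111111111111111111111111111111
step 1: b <- ((d % 4) // -3)         11111111111111111111111111111111
step 2: b <- (tid + (b % -2))        11111111111111111111111111111111
step 3: b <- tid                     11111111111111111111111111111111
step 4: eval (max(d, tid) <= (tid * 4)) 11111111111111111111111111111111
step 5: b <- (b + (d % 3))           00111111111111111111111111111111
step 6: d <- -7                      11000000000000000000000000000000
step 7: b <- 9                       11000000000000000000000000000000
step 8: d <- ((tid // 3) * (5 * d))  11111111111111111111111111111111
step 9: b <- (tid // -3)             11111111111111111111111111111111
step 10: b <- ((d + tid) * min(-4, b)) 11111111111111111111111111111111
step 11: d <- d                       11111111111111111111111111111111

Answer: 12 steps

d: 0,0,0,30,30,30,60,60,60,90,90,90,120,120,120,150,150,150,180,180,180,210,210,210,240,240,240,270,270,270,300,300
b: 0,-4,-8,-132,-136,-140,-264,-268,-272,-396,-400,-404,-528,-665,-670,-825,-996,-1002,-1188,-1393,-1400,-1617,-1856,-1864,-2112,-2385,-2394,-2673,-2980,-2990,-3300,-3641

steps = 12; useful = 322; efficiency = 322/384 = 161/192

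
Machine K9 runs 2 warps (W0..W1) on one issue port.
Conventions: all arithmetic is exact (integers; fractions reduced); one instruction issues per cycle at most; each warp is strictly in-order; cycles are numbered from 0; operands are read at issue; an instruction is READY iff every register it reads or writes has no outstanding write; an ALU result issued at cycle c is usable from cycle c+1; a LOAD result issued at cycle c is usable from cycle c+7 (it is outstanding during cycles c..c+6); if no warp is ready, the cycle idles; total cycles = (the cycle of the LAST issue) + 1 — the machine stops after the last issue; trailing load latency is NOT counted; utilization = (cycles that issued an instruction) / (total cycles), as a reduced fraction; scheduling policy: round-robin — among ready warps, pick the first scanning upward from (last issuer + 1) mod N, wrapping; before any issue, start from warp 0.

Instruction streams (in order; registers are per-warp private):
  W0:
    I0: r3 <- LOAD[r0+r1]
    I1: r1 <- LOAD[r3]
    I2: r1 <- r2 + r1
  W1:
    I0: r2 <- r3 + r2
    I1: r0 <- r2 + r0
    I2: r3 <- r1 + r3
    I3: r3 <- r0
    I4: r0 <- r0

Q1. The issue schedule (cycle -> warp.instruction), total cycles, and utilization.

cycle 0: W0.I0
cycle 1: W1.I0
cycle 2: W1.I1
cycle 3: W1.I2
cycle 4: W1.I3
cycle 5: W1.I4
cycle 6: idle
cycle 7: W0.I1
cycle 8: idle
cycle 9: idle
cycle 10: idle
cycle 11: idle
cycle 12: idle
cycle 13: idle
cycle 14: W0.I2

Answer: 15 cycles, utilization 8/15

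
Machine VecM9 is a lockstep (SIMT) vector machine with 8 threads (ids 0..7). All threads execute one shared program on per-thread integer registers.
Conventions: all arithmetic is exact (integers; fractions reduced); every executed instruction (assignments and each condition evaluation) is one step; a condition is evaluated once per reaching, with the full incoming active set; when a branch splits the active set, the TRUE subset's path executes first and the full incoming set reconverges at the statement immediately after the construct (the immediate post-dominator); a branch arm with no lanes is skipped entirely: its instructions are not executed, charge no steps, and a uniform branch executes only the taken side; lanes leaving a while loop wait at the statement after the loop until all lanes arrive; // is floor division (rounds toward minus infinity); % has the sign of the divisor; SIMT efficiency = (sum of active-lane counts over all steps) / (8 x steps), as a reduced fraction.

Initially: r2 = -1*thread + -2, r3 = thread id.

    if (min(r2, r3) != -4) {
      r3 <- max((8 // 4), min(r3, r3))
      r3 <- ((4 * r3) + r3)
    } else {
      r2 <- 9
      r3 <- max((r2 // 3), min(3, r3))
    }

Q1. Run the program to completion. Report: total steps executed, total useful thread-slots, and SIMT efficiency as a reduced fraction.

Answer: 5 steps, 24 useful, 3/5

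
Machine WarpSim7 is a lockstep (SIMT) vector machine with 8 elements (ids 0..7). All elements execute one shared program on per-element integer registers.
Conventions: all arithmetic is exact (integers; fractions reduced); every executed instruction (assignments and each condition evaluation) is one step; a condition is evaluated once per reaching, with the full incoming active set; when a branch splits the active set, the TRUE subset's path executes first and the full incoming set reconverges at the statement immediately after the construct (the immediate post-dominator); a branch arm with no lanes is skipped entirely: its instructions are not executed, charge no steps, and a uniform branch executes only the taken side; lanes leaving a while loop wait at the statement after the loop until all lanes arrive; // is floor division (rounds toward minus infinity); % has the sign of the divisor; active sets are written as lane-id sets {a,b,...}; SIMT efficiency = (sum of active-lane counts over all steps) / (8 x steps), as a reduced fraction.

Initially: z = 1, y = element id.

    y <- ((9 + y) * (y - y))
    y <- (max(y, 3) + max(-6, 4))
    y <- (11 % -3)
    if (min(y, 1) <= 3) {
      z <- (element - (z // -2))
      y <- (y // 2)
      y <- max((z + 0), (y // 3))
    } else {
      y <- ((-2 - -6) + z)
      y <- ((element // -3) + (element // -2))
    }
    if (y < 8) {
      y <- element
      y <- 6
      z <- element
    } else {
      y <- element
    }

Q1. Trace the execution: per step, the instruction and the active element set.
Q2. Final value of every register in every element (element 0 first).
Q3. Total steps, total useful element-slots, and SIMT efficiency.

step 0: y <- ((9 + y) * (y - y))     {0,1,2,3,4,5,6,7}
step 1: y <- (max(y, 3) + max(-6, 4)) {0,1,2,3,4,5,6,7}
step 2: y <- (11 % -3)               {0,1,2,3,4,5,6,7}
step 3: eval (min(y, 1) <= 3)        {0,1,2,3,4,5,6,7}
step 4: z <- (element - (z // -2))   {0,1,2,3,4,5,6,7}
step 5: y <- (y // 2)                {0,1,2,3,4,5,6,7}
step 6: y <- max((z + 0), (y // 3))  {0,1,2,3,4,5,6,7}
step 7: eval (y < 8)                 {0,1,2,3,4,5,6,7}
step 8: y <- element                 {0,1,2,3,4,5,6}
step 9: y <- 6                       {0,1,2,3,4,5,6}
step 10: z <- element                 {0,1,2,3,4,5,6}
step 11: y <- element                 {7}

Answer: 12 steps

z: 0,1,2,3,4,5,6,8
y: 6,6,6,6,6,6,6,7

steps = 12; useful = 86; efficiency = 86/96 = 43/48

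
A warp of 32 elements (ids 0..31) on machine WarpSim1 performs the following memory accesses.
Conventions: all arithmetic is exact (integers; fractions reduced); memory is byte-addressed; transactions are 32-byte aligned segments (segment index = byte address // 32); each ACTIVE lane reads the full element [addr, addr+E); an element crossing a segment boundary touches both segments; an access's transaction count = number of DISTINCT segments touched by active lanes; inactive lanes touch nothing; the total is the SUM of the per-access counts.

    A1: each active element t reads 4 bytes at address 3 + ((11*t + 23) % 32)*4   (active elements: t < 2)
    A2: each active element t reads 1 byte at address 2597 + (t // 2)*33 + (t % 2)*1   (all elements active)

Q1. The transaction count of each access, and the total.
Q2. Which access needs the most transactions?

A1: 3 transactions
A2: 16 transactions

Answer: 3,16; total 19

Answer: A2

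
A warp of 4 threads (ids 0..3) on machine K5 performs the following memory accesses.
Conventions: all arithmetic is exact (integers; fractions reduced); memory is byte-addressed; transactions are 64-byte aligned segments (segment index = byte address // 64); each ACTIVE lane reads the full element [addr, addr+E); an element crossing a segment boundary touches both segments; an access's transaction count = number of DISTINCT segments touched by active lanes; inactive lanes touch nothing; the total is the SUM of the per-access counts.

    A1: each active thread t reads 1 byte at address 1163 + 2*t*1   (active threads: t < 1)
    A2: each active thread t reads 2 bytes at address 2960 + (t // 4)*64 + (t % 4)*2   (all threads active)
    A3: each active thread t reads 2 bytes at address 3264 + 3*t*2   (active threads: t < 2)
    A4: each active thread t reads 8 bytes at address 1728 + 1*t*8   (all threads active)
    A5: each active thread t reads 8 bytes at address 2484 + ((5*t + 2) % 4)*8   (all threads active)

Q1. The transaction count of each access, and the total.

A1: 1 transaction
A2: 1 transaction
A3: 1 transaction
A4: 1 transaction
A5: 2 transactions

Answer: 1,1,1,1,2; total 6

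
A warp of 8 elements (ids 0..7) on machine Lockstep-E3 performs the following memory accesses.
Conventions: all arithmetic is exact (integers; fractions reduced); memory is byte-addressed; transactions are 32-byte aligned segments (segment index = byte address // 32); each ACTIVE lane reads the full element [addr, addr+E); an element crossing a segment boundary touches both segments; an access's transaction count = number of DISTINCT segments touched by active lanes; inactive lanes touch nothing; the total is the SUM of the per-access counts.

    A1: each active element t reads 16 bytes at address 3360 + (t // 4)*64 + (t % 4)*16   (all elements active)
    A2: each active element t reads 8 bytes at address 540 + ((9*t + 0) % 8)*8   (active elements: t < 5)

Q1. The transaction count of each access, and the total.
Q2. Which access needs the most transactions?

A1: 4 transactions
A2: 3 transactions

Answer: 4,3; total 7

Answer: A1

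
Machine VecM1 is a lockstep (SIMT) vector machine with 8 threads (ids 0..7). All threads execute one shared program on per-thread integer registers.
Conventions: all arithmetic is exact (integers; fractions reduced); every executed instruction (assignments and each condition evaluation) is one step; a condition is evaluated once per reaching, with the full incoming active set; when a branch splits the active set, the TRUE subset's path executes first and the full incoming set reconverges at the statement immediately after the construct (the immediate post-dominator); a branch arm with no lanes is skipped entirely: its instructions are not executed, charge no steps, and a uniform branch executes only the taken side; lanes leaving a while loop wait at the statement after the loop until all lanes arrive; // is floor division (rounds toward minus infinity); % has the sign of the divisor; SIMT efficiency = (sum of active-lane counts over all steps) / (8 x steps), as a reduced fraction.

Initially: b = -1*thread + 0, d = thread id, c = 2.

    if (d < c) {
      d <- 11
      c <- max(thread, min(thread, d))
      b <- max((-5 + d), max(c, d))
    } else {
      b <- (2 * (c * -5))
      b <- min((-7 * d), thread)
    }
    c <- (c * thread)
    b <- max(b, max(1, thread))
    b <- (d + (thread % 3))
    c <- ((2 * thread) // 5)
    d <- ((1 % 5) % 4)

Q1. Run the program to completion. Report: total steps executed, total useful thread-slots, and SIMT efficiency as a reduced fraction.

Answer: 11 steps, 66 useful, 3/4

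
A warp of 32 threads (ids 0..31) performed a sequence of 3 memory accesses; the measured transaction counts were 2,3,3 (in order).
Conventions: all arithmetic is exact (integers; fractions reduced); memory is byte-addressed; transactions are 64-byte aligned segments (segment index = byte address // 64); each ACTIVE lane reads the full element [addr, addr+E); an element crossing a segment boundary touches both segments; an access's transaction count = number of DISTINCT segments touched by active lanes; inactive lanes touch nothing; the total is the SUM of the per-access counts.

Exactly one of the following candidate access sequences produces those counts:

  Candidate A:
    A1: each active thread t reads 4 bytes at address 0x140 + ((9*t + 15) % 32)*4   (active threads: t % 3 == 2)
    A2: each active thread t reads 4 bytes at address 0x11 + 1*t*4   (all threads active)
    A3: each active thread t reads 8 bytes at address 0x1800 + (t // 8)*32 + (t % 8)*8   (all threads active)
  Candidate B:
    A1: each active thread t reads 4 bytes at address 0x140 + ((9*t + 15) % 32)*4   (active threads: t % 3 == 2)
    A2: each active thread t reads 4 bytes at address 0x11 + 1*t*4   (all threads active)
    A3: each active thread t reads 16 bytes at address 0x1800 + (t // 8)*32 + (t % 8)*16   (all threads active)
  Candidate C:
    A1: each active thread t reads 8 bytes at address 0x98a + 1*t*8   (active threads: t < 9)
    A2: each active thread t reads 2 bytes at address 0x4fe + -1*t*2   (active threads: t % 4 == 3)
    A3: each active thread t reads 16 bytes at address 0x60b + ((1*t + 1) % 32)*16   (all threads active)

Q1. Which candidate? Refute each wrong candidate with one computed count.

B: A3 gives 4 transactions, not 3
C: A2 gives 1 transaction, not 3
A: all counts match (2,3,3)

Answer: A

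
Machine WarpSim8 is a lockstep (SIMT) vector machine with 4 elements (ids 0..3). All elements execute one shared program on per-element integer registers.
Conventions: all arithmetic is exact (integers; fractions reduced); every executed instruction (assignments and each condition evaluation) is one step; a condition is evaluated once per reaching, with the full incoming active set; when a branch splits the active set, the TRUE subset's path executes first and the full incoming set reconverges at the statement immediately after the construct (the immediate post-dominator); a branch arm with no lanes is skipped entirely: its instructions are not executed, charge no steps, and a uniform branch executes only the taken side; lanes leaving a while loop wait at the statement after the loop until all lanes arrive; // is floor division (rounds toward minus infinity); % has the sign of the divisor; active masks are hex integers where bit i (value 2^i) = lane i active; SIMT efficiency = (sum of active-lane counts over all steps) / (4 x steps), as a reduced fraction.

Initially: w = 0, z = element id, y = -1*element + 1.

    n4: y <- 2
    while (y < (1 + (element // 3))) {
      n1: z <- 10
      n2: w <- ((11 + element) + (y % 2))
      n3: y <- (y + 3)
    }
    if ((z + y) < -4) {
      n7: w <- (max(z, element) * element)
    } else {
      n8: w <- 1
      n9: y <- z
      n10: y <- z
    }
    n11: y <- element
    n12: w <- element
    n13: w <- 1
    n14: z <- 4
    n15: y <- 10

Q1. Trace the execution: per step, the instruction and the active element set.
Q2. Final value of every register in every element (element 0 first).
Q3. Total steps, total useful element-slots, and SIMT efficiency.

step 0: y <- 2                       0xf
step 1: eval (y < (1 + (element // 3))) 0xf
step 2: eval ((z + y) < -4)          0xf
step 3: w <- 1                       0xf
step 4: y <- z                       0xf
step 5: y <- z                       0xf
step 6: y <- element                 0xf
step 7: w <- element                 0xf
step 8: w <- 1                       0xf
step 9: z <- 4                       0xf
step 10: y <- 10                      0xf

Answer: 11 steps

w: 1,1,1,1
z: 4,4,4,4
y: 10,10,10,10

steps = 11; useful = 44; efficiency = 44/44 = 1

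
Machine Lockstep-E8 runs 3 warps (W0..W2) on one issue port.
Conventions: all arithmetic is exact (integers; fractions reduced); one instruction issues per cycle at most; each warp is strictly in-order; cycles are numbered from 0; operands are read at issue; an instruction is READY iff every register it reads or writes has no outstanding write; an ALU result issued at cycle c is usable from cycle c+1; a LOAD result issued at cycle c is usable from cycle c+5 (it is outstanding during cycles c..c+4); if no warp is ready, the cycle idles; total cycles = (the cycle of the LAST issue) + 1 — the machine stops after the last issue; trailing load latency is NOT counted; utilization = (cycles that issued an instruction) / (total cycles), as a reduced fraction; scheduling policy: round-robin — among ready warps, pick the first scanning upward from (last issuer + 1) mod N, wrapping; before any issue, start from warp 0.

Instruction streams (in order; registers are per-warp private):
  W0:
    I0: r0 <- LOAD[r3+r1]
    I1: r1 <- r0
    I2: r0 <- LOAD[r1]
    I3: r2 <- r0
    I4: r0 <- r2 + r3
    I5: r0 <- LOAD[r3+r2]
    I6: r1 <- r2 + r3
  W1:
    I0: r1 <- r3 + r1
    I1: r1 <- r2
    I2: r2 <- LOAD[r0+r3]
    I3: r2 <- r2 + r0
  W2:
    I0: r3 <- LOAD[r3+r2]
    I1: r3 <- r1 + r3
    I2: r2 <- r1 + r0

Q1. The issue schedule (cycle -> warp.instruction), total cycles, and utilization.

cycle 0: W0.I0
cycle 1: W1.I0
cycle 2: W2.I0
cycle 3: W1.I1
cycle 4: W1.I2
cycle 5: W0.I1
cycle 6: W0.I2
cycle 7: W2.I1
cycle 8: W2.I2
cycle 9: W1.I3
cycle 10: idle
cycle 11: W0.I3
cycle 12: W0.I4
cycle 13: W0.I5
cycle 14: W0.I6

Answer: 15 cycles, utilization 14/15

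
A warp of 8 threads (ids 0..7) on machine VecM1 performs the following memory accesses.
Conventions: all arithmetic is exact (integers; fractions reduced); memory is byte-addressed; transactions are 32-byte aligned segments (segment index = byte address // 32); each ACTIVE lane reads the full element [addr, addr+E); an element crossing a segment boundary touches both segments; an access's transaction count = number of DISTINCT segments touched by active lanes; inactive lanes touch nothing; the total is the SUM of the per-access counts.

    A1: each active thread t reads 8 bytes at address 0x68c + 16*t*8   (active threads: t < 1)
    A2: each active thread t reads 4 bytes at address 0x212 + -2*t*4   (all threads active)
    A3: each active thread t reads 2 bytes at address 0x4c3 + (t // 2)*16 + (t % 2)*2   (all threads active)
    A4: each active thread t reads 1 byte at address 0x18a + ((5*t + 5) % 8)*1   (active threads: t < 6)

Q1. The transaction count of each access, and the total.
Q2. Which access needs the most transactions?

A1: 1 transaction
A2: 3 transactions
A3: 2 transactions
A4: 1 transaction

Answer: 1,3,2,1; total 7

Answer: A2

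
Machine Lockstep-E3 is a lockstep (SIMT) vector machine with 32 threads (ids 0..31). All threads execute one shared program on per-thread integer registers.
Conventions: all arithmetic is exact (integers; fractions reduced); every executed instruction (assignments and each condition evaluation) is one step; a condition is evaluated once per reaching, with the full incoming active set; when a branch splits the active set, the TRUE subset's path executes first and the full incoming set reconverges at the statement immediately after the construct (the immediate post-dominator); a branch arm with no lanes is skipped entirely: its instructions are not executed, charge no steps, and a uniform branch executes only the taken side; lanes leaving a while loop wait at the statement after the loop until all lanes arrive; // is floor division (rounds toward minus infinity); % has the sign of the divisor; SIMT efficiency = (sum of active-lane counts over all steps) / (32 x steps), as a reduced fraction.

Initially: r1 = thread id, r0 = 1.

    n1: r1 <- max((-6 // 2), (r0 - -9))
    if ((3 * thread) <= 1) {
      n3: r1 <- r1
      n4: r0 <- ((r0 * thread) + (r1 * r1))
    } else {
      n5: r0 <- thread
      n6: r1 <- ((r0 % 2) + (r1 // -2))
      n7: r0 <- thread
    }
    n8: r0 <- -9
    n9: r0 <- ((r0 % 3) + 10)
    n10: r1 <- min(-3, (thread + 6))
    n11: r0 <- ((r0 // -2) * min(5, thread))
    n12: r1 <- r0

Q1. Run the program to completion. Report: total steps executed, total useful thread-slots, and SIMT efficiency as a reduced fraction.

Answer: 12 steps, 319 useful, 319/384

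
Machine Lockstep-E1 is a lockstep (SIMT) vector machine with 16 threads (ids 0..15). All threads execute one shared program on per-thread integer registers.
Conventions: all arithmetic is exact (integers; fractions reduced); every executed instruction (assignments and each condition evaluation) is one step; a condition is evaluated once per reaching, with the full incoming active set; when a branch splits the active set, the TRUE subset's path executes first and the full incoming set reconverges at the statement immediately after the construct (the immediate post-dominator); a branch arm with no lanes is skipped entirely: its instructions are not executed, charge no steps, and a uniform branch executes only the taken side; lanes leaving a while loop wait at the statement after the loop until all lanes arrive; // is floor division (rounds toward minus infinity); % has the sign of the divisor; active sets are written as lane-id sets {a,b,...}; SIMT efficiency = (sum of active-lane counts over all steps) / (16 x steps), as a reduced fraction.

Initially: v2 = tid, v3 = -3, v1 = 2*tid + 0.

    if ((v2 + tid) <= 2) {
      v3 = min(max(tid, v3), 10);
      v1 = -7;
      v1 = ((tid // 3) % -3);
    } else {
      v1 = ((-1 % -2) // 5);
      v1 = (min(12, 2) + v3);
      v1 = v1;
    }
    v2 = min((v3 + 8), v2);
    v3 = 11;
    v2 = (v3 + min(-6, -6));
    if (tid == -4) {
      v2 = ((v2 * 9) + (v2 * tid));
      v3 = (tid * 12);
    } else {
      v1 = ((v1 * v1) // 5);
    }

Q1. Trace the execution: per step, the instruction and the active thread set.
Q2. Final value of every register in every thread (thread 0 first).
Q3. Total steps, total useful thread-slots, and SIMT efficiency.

step 0: eval ((v2 + tid) <= 2)       {0,1,2,3,4,5,6,7,8,9,10,11,12,13,14,15}
step 1: v3 <- min(max(tid, v3), 10)  {0,1}
step 2: v1 <- -7                     {0,1}
step 3: v1 <- ((tid // 3) % -3)      {0,1}
step 4: v1 <- ((-1 % -2) // 5)       {2,3,4,5,6,7,8,9,10,11,12,13,14,15}
step 5: v1 <- (min(12, 2) + v3)      {2,3,4,5,6,7,8,9,10,11,12,13,14,15}
step 6: v1 <- v1                     {2,3,4,5,6,7,8,9,10,11,12,13,14,15}
step 7: v2 <- min((v3 + 8), v2)      {0,1,2,3,4,5,6,7,8,9,10,11,12,13,14,15}
step 8: v3 <- 11                     {0,1,2,3,4,5,6,7,8,9,10,11,12,13,14,15}
step 9: v2 <- (v3 + min(-6, -6))     {0,1,2,3,4,5,6,7,8,9,10,11,12,13,14,15}
step 10: eval (tid == -4)             {0,1,2,3,4,5,6,7,8,9,10,11,12,13,14,15}
step 11: v1 <- ((v1 * v1) // 5)       {0,1,2,3,4,5,6,7,8,9,10,11,12,13,14,15}

Answer: 12 steps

v2: 5,5,5,5,5,5,5,5,5,5,5,5,5,5,5,5
v3: 11,11,11,11,11,11,11,11,11,11,11,11,11,11,11,11
v1: 0,0,0,0,0,0,0,0,0,0,0,0,0,0,0,0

steps = 12; useful = 144; efficiency = 144/192 = 3/4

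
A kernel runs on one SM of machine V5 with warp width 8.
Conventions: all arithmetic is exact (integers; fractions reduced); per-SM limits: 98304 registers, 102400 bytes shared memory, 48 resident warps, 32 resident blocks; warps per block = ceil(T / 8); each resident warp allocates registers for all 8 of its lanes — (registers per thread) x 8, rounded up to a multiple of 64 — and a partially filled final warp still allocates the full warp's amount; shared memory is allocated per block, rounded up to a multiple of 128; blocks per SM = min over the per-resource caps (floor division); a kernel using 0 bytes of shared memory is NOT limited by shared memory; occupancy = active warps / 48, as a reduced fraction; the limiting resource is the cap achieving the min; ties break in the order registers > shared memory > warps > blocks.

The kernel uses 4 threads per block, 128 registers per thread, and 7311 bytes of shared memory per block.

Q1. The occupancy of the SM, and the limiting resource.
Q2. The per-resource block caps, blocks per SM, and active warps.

Answer: occupancy 13/48, limited by shared memory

registers: 96 blocks
shared memory: 13 blocks
warps: 48 blocks
blocks: 32 blocks

Answer: 13 blocks, 13 active warps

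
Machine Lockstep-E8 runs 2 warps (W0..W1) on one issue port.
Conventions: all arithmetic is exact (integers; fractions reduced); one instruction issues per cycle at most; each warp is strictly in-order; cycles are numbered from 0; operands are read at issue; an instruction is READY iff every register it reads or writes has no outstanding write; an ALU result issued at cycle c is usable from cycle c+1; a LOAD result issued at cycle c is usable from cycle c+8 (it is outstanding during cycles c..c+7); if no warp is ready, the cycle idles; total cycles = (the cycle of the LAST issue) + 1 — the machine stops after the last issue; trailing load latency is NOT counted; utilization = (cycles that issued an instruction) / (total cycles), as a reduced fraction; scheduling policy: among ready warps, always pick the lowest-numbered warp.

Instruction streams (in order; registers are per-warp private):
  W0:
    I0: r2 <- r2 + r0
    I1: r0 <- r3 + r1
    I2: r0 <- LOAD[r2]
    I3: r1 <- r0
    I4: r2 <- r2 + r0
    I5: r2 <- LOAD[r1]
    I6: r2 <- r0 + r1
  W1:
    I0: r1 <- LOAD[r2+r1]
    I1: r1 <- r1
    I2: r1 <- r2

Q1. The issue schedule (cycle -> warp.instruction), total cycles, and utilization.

cycle 0: W0.I0
cycle 1: W0.I1
cycle 2: W0.I2
cycle 3: W1.I0
cycle 4: idle
cycle 5: idle
cycle 6: idle
cycle 7: idle
cycle 8: idle
cycle 9: idle
cycle 10: W0.I3
cycle 11: W0.I4
cycle 12: W0.I5
cycle 13: W1.I1
cycle 14: W1.I2
cycle 15: idle
cycle 16: idle
cycle 17: idle
cycle 18: idle
cycle 19: idle
cycle 20: W0.I6

Answer: 21 cycles, utilization 10/21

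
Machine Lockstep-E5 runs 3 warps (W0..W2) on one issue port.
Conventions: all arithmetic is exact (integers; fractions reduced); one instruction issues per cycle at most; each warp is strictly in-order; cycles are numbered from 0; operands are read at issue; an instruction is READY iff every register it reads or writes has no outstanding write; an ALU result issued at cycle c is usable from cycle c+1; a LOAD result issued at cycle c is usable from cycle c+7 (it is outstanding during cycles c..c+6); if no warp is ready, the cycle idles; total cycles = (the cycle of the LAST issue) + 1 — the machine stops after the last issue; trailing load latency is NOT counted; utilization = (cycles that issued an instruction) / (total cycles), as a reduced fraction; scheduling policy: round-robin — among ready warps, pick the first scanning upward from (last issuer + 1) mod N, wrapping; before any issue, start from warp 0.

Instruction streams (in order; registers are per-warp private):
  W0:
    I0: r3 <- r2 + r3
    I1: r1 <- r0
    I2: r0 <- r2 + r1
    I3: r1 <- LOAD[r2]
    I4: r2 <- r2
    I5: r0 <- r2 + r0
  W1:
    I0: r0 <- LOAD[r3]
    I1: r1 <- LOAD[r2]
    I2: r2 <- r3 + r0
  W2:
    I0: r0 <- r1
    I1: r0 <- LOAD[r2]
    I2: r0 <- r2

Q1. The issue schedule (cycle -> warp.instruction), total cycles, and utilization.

cycle 0: W0.I0
cycle 1: W1.I0
cycle 2: W2.I0
cycle 3: W0.I1
cycle 4: W1.I1
cycle 5: W2.I1
cycle 6: W0.I2
cycle 7: W0.I3
cycle 8: W1.I2
cycle 9: W0.I4
cycle 10: W0.I5
cycle 11: idle
cycle 12: W2.I2

Answer: 13 cycles, utilization 12/13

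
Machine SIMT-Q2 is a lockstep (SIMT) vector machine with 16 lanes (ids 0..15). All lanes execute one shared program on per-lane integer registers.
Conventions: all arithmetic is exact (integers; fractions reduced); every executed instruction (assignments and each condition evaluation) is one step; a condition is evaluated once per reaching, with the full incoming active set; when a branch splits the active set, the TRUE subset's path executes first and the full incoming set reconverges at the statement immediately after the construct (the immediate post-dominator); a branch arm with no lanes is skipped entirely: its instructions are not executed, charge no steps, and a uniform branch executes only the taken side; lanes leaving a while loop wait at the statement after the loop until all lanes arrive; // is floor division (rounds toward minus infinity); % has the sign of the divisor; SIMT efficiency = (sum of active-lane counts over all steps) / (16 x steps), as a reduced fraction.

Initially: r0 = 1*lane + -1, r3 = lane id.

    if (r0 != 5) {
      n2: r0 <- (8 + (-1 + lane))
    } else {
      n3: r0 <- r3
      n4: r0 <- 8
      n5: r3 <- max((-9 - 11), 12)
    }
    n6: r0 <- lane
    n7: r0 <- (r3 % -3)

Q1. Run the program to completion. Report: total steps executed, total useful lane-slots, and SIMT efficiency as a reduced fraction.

Answer: 7 steps, 66 useful, 33/56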